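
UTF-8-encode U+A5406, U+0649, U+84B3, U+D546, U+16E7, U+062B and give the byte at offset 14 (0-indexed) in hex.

0xA7

U+A5406 → 4-byte form F2 A5 90 86 at offsets 0–3.
U+0649 → 2-byte form D9 89 at offsets 4–5.
U+84B3 → 3-byte form E8 92 B3 at offsets 6–8.
U+D546 → 3-byte form ED 95 86 at offsets 9–11.
U+16E7 → 3-byte form E1 9B A7 at offsets 12–14.
Offset 14 falls in char 5's range; it's byte 3 of E1 9B A7 = 0xA7.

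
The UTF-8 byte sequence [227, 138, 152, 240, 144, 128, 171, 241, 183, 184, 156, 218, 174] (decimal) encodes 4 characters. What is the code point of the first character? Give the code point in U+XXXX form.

U+3298

Offset 0: leading byte 0xE3 = 11100011 → 3-byte char #1 = E3 8A 98.
Leading byte 0xE3 = 11100011 matches 1110xxxx → 3-byte sequence.
Byte 1: 0xE3 = 11100011, payload 0011 (4 bits).
Byte 2: 0x8A = 10001010 (10xxxxxx ✓), payload 001010.
Byte 3: 0x98 = 10011000 (10xxxxxx ✓), payload 011000.
Concatenate: 0011001010011000 = 0x3298 (16 bits → U+3298).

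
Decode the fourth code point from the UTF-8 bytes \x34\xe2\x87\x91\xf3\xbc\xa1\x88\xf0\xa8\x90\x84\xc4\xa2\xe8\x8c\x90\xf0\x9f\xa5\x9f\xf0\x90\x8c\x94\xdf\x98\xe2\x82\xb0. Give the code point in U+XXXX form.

U+28404

Offset 0: leading byte 0x34 = 00110100 → 1-byte char #1 = 34.
Offset 1: leading byte 0xE2 = 11100010 → 3-byte char #2 = E2 87 91.
Offset 4: leading byte 0xF3 = 11110011 → 4-byte char #3 = F3 BC A1 88.
Offset 8: leading byte 0xF0 = 11110000 → 4-byte char #4 = F0 A8 90 84.
Leading byte 0xF0 = 11110000 matches 11110xxx → 4-byte sequence.
Byte 1: 0xF0 = 11110000, payload 000 (3 bits).
Byte 2: 0xA8 = 10101000 (10xxxxxx ✓), payload 101000.
Byte 3: 0x90 = 10010000 (10xxxxxx ✓), payload 010000.
Byte 4: 0x84 = 10000100 (10xxxxxx ✓), payload 000100.
Concatenate: 000101000010000000100 = 0x28404 (21 bits → U+28404).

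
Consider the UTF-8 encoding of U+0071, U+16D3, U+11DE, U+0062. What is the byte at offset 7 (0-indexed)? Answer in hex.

U+0071 → 1-byte form 71 at offsets 0–0.
U+16D3 → 3-byte form E1 9B 93 at offsets 1–3.
U+11DE → 3-byte form E1 87 9E at offsets 4–6.
U+0062 → 1-byte form 62 at offsets 7–7.
Offset 7 falls in char 4's range; it's byte 1 of 62 = 0x62.

0x62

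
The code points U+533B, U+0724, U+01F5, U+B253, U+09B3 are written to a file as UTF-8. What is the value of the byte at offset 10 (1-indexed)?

1-indexed offset 10 is 0-indexed offset 9.
U+533B → 3-byte form E5 8C BB at offsets 0–2.
U+0724 → 2-byte form DC A4 at offsets 3–4.
U+01F5 → 2-byte form C7 B5 at offsets 5–6.
U+B253 → 3-byte form EB 89 93 at offsets 7–9.
Offset 9 falls in char 4's range; it's byte 3 of EB 89 93 = 0x93.

0x93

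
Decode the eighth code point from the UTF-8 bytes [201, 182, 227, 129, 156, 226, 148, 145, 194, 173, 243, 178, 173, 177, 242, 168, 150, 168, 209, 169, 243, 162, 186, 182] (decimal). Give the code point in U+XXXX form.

U+E2EB6

Offset 0: leading byte 0xC9 = 11001001 → 2-byte char #1 = C9 B6.
Offset 2: leading byte 0xE3 = 11100011 → 3-byte char #2 = E3 81 9C.
Offset 5: leading byte 0xE2 = 11100010 → 3-byte char #3 = E2 94 91.
Offset 8: leading byte 0xC2 = 11000010 → 2-byte char #4 = C2 AD.
Offset 10: leading byte 0xF3 = 11110011 → 4-byte char #5 = F3 B2 AD B1.
Offset 14: leading byte 0xF2 = 11110010 → 4-byte char #6 = F2 A8 96 A8.
Offset 18: leading byte 0xD1 = 11010001 → 2-byte char #7 = D1 A9.
Offset 20: leading byte 0xF3 = 11110011 → 4-byte char #8 = F3 A2 BA B6.
Leading byte 0xF3 = 11110011 matches 11110xxx → 4-byte sequence.
Byte 1: 0xF3 = 11110011, payload 011 (3 bits).
Byte 2: 0xA2 = 10100010 (10xxxxxx ✓), payload 100010.
Byte 3: 0xBA = 10111010 (10xxxxxx ✓), payload 111010.
Byte 4: 0xB6 = 10110110 (10xxxxxx ✓), payload 110110.
Concatenate: 011100010111010110110 = 0xE2EB6 (21 bits → U+E2EB6).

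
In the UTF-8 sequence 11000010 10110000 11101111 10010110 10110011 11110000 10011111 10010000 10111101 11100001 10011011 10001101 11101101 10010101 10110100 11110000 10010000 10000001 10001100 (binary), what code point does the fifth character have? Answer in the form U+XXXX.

U+D574

Offset 0: leading byte 0xC2 = 11000010 → 2-byte char #1 = C2 B0.
Offset 2: leading byte 0xEF = 11101111 → 3-byte char #2 = EF 96 B3.
Offset 5: leading byte 0xF0 = 11110000 → 4-byte char #3 = F0 9F 90 BD.
Offset 9: leading byte 0xE1 = 11100001 → 3-byte char #4 = E1 9B 8D.
Offset 12: leading byte 0xED = 11101101 → 3-byte char #5 = ED 95 B4.
Leading byte 0xED = 11101101 matches 1110xxxx → 3-byte sequence.
Byte 1: 0xED = 11101101, payload 1101 (4 bits).
Byte 2: 0x95 = 10010101 (10xxxxxx ✓), payload 010101.
Byte 3: 0xB4 = 10110100 (10xxxxxx ✓), payload 110100.
Concatenate: 1101010101110100 = 0xD574 (16 bits → U+D574).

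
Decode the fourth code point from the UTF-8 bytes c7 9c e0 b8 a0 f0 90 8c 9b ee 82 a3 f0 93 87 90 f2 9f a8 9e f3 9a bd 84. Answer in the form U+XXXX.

U+E0A3

Offset 0: leading byte 0xC7 = 11000111 → 2-byte char #1 = C7 9C.
Offset 2: leading byte 0xE0 = 11100000 → 3-byte char #2 = E0 B8 A0.
Offset 5: leading byte 0xF0 = 11110000 → 4-byte char #3 = F0 90 8C 9B.
Offset 9: leading byte 0xEE = 11101110 → 3-byte char #4 = EE 82 A3.
Leading byte 0xEE = 11101110 matches 1110xxxx → 3-byte sequence.
Byte 1: 0xEE = 11101110, payload 1110 (4 bits).
Byte 2: 0x82 = 10000010 (10xxxxxx ✓), payload 000010.
Byte 3: 0xA3 = 10100011 (10xxxxxx ✓), payload 100011.
Concatenate: 1110000010100011 = 0xE0A3 (16 bits → U+E0A3).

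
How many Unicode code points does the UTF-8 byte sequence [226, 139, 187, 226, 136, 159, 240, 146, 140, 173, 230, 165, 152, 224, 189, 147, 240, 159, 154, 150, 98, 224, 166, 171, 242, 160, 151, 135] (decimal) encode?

Byte at offset 0: 0xE2 = 11100010 → 3-byte char (#1). Advance 3.
Byte at offset 3: 0xE2 = 11100010 → 3-byte char (#2). Advance 3.
Byte at offset 6: 0xF0 = 11110000 → 4-byte char (#3). Advance 4.
Byte at offset 10: 0xE6 = 11100110 → 3-byte char (#4). Advance 3.
Byte at offset 13: 0xE0 = 11100000 → 3-byte char (#5). Advance 3.
Byte at offset 16: 0xF0 = 11110000 → 4-byte char (#6). Advance 4.
Byte at offset 20: 0x62 = 01100010 → 1-byte char (#7). Advance 1.
Byte at offset 21: 0xE0 = 11100000 → 3-byte char (#8). Advance 3.
Byte at offset 24: 0xF2 = 11110010 → 4-byte char (#9). Advance 4.
Reached end at offset 28 after 9 code points.

9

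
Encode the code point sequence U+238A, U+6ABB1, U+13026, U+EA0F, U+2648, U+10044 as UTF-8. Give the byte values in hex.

U+238A: 3-byte form → E2 8E 8A.
U+6ABB1: 4-byte form → F1 AA AE B1.
U+13026: 4-byte form → F0 93 80 A6.
U+EA0F: 3-byte form → EE A8 8F.
U+2648: 3-byte form → E2 99 88.
U+10044: 4-byte form → F0 90 81 84.
Concatenated (21 bytes): E2 8E 8A F1 AA AE B1 F0 93 80 A6 EE A8 8F E2 99 88 F0 90 81 84.

E2 8E 8A F1 AA AE B1 F0 93 80 A6 EE A8 8F E2 99 88 F0 90 81 84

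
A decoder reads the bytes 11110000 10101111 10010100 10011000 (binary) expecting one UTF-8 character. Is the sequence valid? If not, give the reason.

valid

Leading byte 0xF0 = 11110000 → 4-byte form.
Continuation bytes 0xAF=10101111, 0x94=10010100, 0x98=10011000 all match 10xxxxxx.
Decoded value 0x2F518 is ≥ 0x10000 (shortest form) and not a surrogate.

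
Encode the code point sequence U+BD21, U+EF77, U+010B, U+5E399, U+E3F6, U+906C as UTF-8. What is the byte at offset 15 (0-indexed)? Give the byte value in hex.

0xE9

U+BD21 → 3-byte form EB B4 A1 at offsets 0–2.
U+EF77 → 3-byte form EE BD B7 at offsets 3–5.
U+010B → 2-byte form C4 8B at offsets 6–7.
U+5E399 → 4-byte form F1 9E 8E 99 at offsets 8–11.
U+E3F6 → 3-byte form EE 8F B6 at offsets 12–14.
U+906C → 3-byte form E9 81 AC at offsets 15–17.
Offset 15 falls in char 6's range; it's byte 1 of E9 81 AC = 0xE9.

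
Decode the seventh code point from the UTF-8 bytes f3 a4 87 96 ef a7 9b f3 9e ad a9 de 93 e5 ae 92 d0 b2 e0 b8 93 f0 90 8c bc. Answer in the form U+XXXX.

Offset 0: leading byte 0xF3 = 11110011 → 4-byte char #1 = F3 A4 87 96.
Offset 4: leading byte 0xEF = 11101111 → 3-byte char #2 = EF A7 9B.
Offset 7: leading byte 0xF3 = 11110011 → 4-byte char #3 = F3 9E AD A9.
Offset 11: leading byte 0xDE = 11011110 → 2-byte char #4 = DE 93.
Offset 13: leading byte 0xE5 = 11100101 → 3-byte char #5 = E5 AE 92.
Offset 16: leading byte 0xD0 = 11010000 → 2-byte char #6 = D0 B2.
Offset 18: leading byte 0xE0 = 11100000 → 3-byte char #7 = E0 B8 93.
Leading byte 0xE0 = 11100000 matches 1110xxxx → 3-byte sequence.
Byte 1: 0xE0 = 11100000, payload 0000 (4 bits).
Byte 2: 0xB8 = 10111000 (10xxxxxx ✓), payload 111000.
Byte 3: 0x93 = 10010011 (10xxxxxx ✓), payload 010011.
Concatenate: 0000111000010011 = 0xE13 (16 bits → U+0E13).

U+0E13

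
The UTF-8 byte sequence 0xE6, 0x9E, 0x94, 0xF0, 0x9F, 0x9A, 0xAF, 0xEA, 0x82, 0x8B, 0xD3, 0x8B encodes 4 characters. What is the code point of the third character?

U+A08B

Offset 0: leading byte 0xE6 = 11100110 → 3-byte char #1 = E6 9E 94.
Offset 3: leading byte 0xF0 = 11110000 → 4-byte char #2 = F0 9F 9A AF.
Offset 7: leading byte 0xEA = 11101010 → 3-byte char #3 = EA 82 8B.
Leading byte 0xEA = 11101010 matches 1110xxxx → 3-byte sequence.
Byte 1: 0xEA = 11101010, payload 1010 (4 bits).
Byte 2: 0x82 = 10000010 (10xxxxxx ✓), payload 000010.
Byte 3: 0x8B = 10001011 (10xxxxxx ✓), payload 001011.
Concatenate: 1010000010001011 = 0xA08B (16 bits → U+A08B).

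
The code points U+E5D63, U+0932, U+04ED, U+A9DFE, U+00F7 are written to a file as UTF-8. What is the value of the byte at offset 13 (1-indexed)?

0xBE

1-indexed offset 13 is 0-indexed offset 12.
U+E5D63 → 4-byte form F3 A5 B5 A3 at offsets 0–3.
U+0932 → 3-byte form E0 A4 B2 at offsets 4–6.
U+04ED → 2-byte form D3 AD at offsets 7–8.
U+A9DFE → 4-byte form F2 A9 B7 BE at offsets 9–12.
Offset 12 falls in char 4's range; it's byte 4 of F2 A9 B7 BE = 0xBE.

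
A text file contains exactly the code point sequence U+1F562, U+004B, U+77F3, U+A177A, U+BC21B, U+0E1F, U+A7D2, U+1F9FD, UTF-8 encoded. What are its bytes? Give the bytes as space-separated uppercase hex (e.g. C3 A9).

U+1F562: 4-byte form → F0 9F 95 A2.
U+004B: 1-byte form → 4B.
U+77F3: 3-byte form → E7 9F B3.
U+A177A: 4-byte form → F2 A1 9D BA.
U+BC21B: 4-byte form → F2 BC 88 9B.
U+0E1F: 3-byte form → E0 B8 9F.
U+A7D2: 3-byte form → EA 9F 92.
U+1F9FD: 4-byte form → F0 9F A7 BD.
Concatenated (26 bytes): F0 9F 95 A2 4B E7 9F B3 F2 A1 9D BA F2 BC 88 9B E0 B8 9F EA 9F 92 F0 9F A7 BD.

F0 9F 95 A2 4B E7 9F B3 F2 A1 9D BA F2 BC 88 9B E0 B8 9F EA 9F 92 F0 9F A7 BD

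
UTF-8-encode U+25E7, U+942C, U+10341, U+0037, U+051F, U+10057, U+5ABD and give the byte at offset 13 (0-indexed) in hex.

0xF0

U+25E7 → 3-byte form E2 97 A7 at offsets 0–2.
U+942C → 3-byte form E9 90 AC at offsets 3–5.
U+10341 → 4-byte form F0 90 8D 81 at offsets 6–9.
U+0037 → 1-byte form 37 at offsets 10–10.
U+051F → 2-byte form D4 9F at offsets 11–12.
U+10057 → 4-byte form F0 90 81 97 at offsets 13–16.
Offset 13 falls in char 6's range; it's byte 1 of F0 90 81 97 = 0xF0.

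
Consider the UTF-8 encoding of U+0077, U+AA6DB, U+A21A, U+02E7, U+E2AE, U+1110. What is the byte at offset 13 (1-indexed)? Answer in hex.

0xAE

1-indexed offset 13 is 0-indexed offset 12.
U+0077 → 1-byte form 77 at offsets 0–0.
U+AA6DB → 4-byte form F2 AA 9B 9B at offsets 1–4.
U+A21A → 3-byte form EA 88 9A at offsets 5–7.
U+02E7 → 2-byte form CB A7 at offsets 8–9.
U+E2AE → 3-byte form EE 8A AE at offsets 10–12.
Offset 12 falls in char 5's range; it's byte 3 of EE 8A AE = 0xAE.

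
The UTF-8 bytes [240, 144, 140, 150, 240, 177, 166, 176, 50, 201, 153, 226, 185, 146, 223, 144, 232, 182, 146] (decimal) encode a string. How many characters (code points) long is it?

7

Byte at offset 0: 0xF0 = 11110000 → 4-byte char (#1). Advance 4.
Byte at offset 4: 0xF0 = 11110000 → 4-byte char (#2). Advance 4.
Byte at offset 8: 0x32 = 00110010 → 1-byte char (#3). Advance 1.
Byte at offset 9: 0xC9 = 11001001 → 2-byte char (#4). Advance 2.
Byte at offset 11: 0xE2 = 11100010 → 3-byte char (#5). Advance 3.
Byte at offset 14: 0xDF = 11011111 → 2-byte char (#6). Advance 2.
Byte at offset 16: 0xE8 = 11101000 → 3-byte char (#7). Advance 3.
Reached end at offset 19 after 7 code points.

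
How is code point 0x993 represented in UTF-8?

E0 A6 93

U+0993 = 0x993 = 2451 decimal. In range U+0800–U+FFFF → 3-byte form: 1110xxxx 10xxxxxx 10xxxxxx.
Binary (16 bits): 0000100110010011.
Split 4+6+6: 0000 | 100110 | 010011.
Byte 1: 11100000 = 0xE0.
Byte 2: 10100110 = 0xA6.
Byte 3: 10010011 = 0x93.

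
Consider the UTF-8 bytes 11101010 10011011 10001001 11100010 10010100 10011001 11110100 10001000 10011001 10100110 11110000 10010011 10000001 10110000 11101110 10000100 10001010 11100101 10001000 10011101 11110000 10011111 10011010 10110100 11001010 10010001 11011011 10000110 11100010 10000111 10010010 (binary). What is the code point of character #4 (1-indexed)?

U+13070

Offset 0: leading byte 0xEA = 11101010 → 3-byte char #1 = EA 9B 89.
Offset 3: leading byte 0xE2 = 11100010 → 3-byte char #2 = E2 94 99.
Offset 6: leading byte 0xF4 = 11110100 → 4-byte char #3 = F4 88 99 A6.
Offset 10: leading byte 0xF0 = 11110000 → 4-byte char #4 = F0 93 81 B0.
Leading byte 0xF0 = 11110000 matches 11110xxx → 4-byte sequence.
Byte 1: 0xF0 = 11110000, payload 000 (3 bits).
Byte 2: 0x93 = 10010011 (10xxxxxx ✓), payload 010011.
Byte 3: 0x81 = 10000001 (10xxxxxx ✓), payload 000001.
Byte 4: 0xB0 = 10110000 (10xxxxxx ✓), payload 110000.
Concatenate: 000010011000001110000 = 0x13070 (21 bits → U+13070).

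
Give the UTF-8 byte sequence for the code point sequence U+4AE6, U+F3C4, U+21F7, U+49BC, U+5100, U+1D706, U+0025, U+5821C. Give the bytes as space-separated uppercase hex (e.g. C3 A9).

U+4AE6: 3-byte form → E4 AB A6.
U+F3C4: 3-byte form → EF 8F 84.
U+21F7: 3-byte form → E2 87 B7.
U+49BC: 3-byte form → E4 A6 BC.
U+5100: 3-byte form → E5 84 80.
U+1D706: 4-byte form → F0 9D 9C 86.
U+0025: 1-byte form → 25.
U+5821C: 4-byte form → F1 98 88 9C.
Concatenated (24 bytes): E4 AB A6 EF 8F 84 E2 87 B7 E4 A6 BC E5 84 80 F0 9D 9C 86 25 F1 98 88 9C.

E4 AB A6 EF 8F 84 E2 87 B7 E4 A6 BC E5 84 80 F0 9D 9C 86 25 F1 98 88 9C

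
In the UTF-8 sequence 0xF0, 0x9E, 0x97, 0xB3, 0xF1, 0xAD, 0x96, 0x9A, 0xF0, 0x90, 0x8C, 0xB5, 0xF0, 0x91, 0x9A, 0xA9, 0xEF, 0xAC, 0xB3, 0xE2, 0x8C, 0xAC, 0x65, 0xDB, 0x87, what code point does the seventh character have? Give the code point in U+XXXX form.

Offset 0: leading byte 0xF0 = 11110000 → 4-byte char #1 = F0 9E 97 B3.
Offset 4: leading byte 0xF1 = 11110001 → 4-byte char #2 = F1 AD 96 9A.
Offset 8: leading byte 0xF0 = 11110000 → 4-byte char #3 = F0 90 8C B5.
Offset 12: leading byte 0xF0 = 11110000 → 4-byte char #4 = F0 91 9A A9.
Offset 16: leading byte 0xEF = 11101111 → 3-byte char #5 = EF AC B3.
Offset 19: leading byte 0xE2 = 11100010 → 3-byte char #6 = E2 8C AC.
Offset 22: leading byte 0x65 = 01100101 → 1-byte char #7 = 65.
Leading byte 0x65 = 01100101 matches 0xxxxxxx → 1-byte sequence.
Byte 1: 0x65 = 01100101, payload 1100101 (7 bits).
Concatenate: 1100101 = 0x65 (7 bits → U+0065).

U+0065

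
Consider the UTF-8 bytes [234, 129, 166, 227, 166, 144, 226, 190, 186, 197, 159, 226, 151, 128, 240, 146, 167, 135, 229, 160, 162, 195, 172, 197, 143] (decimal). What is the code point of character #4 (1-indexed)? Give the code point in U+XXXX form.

U+015F

Offset 0: leading byte 0xEA = 11101010 → 3-byte char #1 = EA 81 A6.
Offset 3: leading byte 0xE3 = 11100011 → 3-byte char #2 = E3 A6 90.
Offset 6: leading byte 0xE2 = 11100010 → 3-byte char #3 = E2 BE BA.
Offset 9: leading byte 0xC5 = 11000101 → 2-byte char #4 = C5 9F.
Leading byte 0xC5 = 11000101 matches 110xxxxx → 2-byte sequence.
Byte 1: 0xC5 = 11000101, payload 00101 (5 bits).
Byte 2: 0x9F = 10011111 (10xxxxxx ✓), payload 011111.
Concatenate: 00101011111 = 0x15F (11 bits → U+015F).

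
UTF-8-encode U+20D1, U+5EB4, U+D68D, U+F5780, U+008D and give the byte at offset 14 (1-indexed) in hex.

0xC2

1-indexed offset 14 is 0-indexed offset 13.
U+20D1 → 3-byte form E2 83 91 at offsets 0–2.
U+5EB4 → 3-byte form E5 BA B4 at offsets 3–5.
U+D68D → 3-byte form ED 9A 8D at offsets 6–8.
U+F5780 → 4-byte form F3 B5 9E 80 at offsets 9–12.
U+008D → 2-byte form C2 8D at offsets 13–14.
Offset 13 falls in char 5's range; it's byte 1 of C2 8D = 0xC2.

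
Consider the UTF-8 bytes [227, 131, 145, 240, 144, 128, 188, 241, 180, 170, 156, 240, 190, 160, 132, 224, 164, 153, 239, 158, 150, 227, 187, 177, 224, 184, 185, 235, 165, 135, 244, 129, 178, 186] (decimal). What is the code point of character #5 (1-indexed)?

Offset 0: leading byte 0xE3 = 11100011 → 3-byte char #1 = E3 83 91.
Offset 3: leading byte 0xF0 = 11110000 → 4-byte char #2 = F0 90 80 BC.
Offset 7: leading byte 0xF1 = 11110001 → 4-byte char #3 = F1 B4 AA 9C.
Offset 11: leading byte 0xF0 = 11110000 → 4-byte char #4 = F0 BE A0 84.
Offset 15: leading byte 0xE0 = 11100000 → 3-byte char #5 = E0 A4 99.
Leading byte 0xE0 = 11100000 matches 1110xxxx → 3-byte sequence.
Byte 1: 0xE0 = 11100000, payload 0000 (4 bits).
Byte 2: 0xA4 = 10100100 (10xxxxxx ✓), payload 100100.
Byte 3: 0x99 = 10011001 (10xxxxxx ✓), payload 011001.
Concatenate: 0000100100011001 = 0x919 (16 bits → U+0919).

U+0919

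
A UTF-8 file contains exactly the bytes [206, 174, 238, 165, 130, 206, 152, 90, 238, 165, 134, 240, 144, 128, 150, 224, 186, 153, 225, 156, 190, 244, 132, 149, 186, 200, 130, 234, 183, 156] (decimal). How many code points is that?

Byte at offset 0: 0xCE = 11001110 → 2-byte char (#1). Advance 2.
Byte at offset 2: 0xEE = 11101110 → 3-byte char (#2). Advance 3.
Byte at offset 5: 0xCE = 11001110 → 2-byte char (#3). Advance 2.
Byte at offset 7: 0x5A = 01011010 → 1-byte char (#4). Advance 1.
Byte at offset 8: 0xEE = 11101110 → 3-byte char (#5). Advance 3.
Byte at offset 11: 0xF0 = 11110000 → 4-byte char (#6). Advance 4.
Byte at offset 15: 0xE0 = 11100000 → 3-byte char (#7). Advance 3.
Byte at offset 18: 0xE1 = 11100001 → 3-byte char (#8). Advance 3.
Byte at offset 21: 0xF4 = 11110100 → 4-byte char (#9). Advance 4.
Byte at offset 25: 0xC8 = 11001000 → 2-byte char (#10). Advance 2.
Byte at offset 27: 0xEA = 11101010 → 3-byte char (#11). Advance 3.
Reached end at offset 30 after 11 code points.

11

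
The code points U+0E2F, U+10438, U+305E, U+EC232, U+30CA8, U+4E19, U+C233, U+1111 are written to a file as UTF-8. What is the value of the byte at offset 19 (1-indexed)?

0xE4

1-indexed offset 19 is 0-indexed offset 18.
U+0E2F → 3-byte form E0 B8 AF at offsets 0–2.
U+10438 → 4-byte form F0 90 90 B8 at offsets 3–6.
U+305E → 3-byte form E3 81 9E at offsets 7–9.
U+EC232 → 4-byte form F3 AC 88 B2 at offsets 10–13.
U+30CA8 → 4-byte form F0 B0 B2 A8 at offsets 14–17.
U+4E19 → 3-byte form E4 B8 99 at offsets 18–20.
Offset 18 falls in char 6's range; it's byte 1 of E4 B8 99 = 0xE4.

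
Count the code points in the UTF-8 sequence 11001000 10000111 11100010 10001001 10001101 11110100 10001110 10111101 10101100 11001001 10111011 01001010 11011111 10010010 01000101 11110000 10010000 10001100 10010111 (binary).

8

Byte at offset 0: 0xC8 = 11001000 → 2-byte char (#1). Advance 2.
Byte at offset 2: 0xE2 = 11100010 → 3-byte char (#2). Advance 3.
Byte at offset 5: 0xF4 = 11110100 → 4-byte char (#3). Advance 4.
Byte at offset 9: 0xC9 = 11001001 → 2-byte char (#4). Advance 2.
Byte at offset 11: 0x4A = 01001010 → 1-byte char (#5). Advance 1.
Byte at offset 12: 0xDF = 11011111 → 2-byte char (#6). Advance 2.
Byte at offset 14: 0x45 = 01000101 → 1-byte char (#7). Advance 1.
Byte at offset 15: 0xF0 = 11110000 → 4-byte char (#8). Advance 4.
Reached end at offset 19 after 8 code points.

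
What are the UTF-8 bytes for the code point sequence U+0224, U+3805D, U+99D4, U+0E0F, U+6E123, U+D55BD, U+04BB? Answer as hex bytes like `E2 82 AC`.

C8 A4 F0 B8 81 9D E9 A7 94 E0 B8 8F F1 AE 84 A3 F3 95 96 BD D2 BB

U+0224: 2-byte form → C8 A4.
U+3805D: 4-byte form → F0 B8 81 9D.
U+99D4: 3-byte form → E9 A7 94.
U+0E0F: 3-byte form → E0 B8 8F.
U+6E123: 4-byte form → F1 AE 84 A3.
U+D55BD: 4-byte form → F3 95 96 BD.
U+04BB: 2-byte form → D2 BB.
Concatenated (22 bytes): C8 A4 F0 B8 81 9D E9 A7 94 E0 B8 8F F1 AE 84 A3 F3 95 96 BD D2 BB.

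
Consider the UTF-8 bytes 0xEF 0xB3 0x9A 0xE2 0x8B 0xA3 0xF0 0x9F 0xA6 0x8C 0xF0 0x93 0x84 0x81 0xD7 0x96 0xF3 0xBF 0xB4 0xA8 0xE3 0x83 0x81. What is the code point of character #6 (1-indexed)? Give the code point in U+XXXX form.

U+FFD28

Offset 0: leading byte 0xEF = 11101111 → 3-byte char #1 = EF B3 9A.
Offset 3: leading byte 0xE2 = 11100010 → 3-byte char #2 = E2 8B A3.
Offset 6: leading byte 0xF0 = 11110000 → 4-byte char #3 = F0 9F A6 8C.
Offset 10: leading byte 0xF0 = 11110000 → 4-byte char #4 = F0 93 84 81.
Offset 14: leading byte 0xD7 = 11010111 → 2-byte char #5 = D7 96.
Offset 16: leading byte 0xF3 = 11110011 → 4-byte char #6 = F3 BF B4 A8.
Leading byte 0xF3 = 11110011 matches 11110xxx → 4-byte sequence.
Byte 1: 0xF3 = 11110011, payload 011 (3 bits).
Byte 2: 0xBF = 10111111 (10xxxxxx ✓), payload 111111.
Byte 3: 0xB4 = 10110100 (10xxxxxx ✓), payload 110100.
Byte 4: 0xA8 = 10101000 (10xxxxxx ✓), payload 101000.
Concatenate: 011111111110100101000 = 0xFFD28 (21 bits → U+FFD28).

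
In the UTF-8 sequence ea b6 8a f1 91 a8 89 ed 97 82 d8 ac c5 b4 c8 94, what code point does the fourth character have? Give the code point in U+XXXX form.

Offset 0: leading byte 0xEA = 11101010 → 3-byte char #1 = EA B6 8A.
Offset 3: leading byte 0xF1 = 11110001 → 4-byte char #2 = F1 91 A8 89.
Offset 7: leading byte 0xED = 11101101 → 3-byte char #3 = ED 97 82.
Offset 10: leading byte 0xD8 = 11011000 → 2-byte char #4 = D8 AC.
Leading byte 0xD8 = 11011000 matches 110xxxxx → 2-byte sequence.
Byte 1: 0xD8 = 11011000, payload 11000 (5 bits).
Byte 2: 0xAC = 10101100 (10xxxxxx ✓), payload 101100.
Concatenate: 11000101100 = 0x62C (11 bits → U+062C).

U+062C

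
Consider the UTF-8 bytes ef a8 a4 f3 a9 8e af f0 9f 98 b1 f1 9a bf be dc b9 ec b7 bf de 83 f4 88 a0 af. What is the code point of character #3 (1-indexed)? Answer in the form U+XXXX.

U+1F631

Offset 0: leading byte 0xEF = 11101111 → 3-byte char #1 = EF A8 A4.
Offset 3: leading byte 0xF3 = 11110011 → 4-byte char #2 = F3 A9 8E AF.
Offset 7: leading byte 0xF0 = 11110000 → 4-byte char #3 = F0 9F 98 B1.
Leading byte 0xF0 = 11110000 matches 11110xxx → 4-byte sequence.
Byte 1: 0xF0 = 11110000, payload 000 (3 bits).
Byte 2: 0x9F = 10011111 (10xxxxxx ✓), payload 011111.
Byte 3: 0x98 = 10011000 (10xxxxxx ✓), payload 011000.
Byte 4: 0xB1 = 10110001 (10xxxxxx ✓), payload 110001.
Concatenate: 000011111011000110001 = 0x1F631 (21 bits → U+1F631).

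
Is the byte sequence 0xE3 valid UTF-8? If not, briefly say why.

invalid (sequence truncated)

Leading byte 0xE3 = 11100011 → 3-byte form, but only 1 byte is present.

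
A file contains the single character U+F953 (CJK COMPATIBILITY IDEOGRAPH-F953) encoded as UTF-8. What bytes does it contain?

EF A5 93

U+F953 = 0xF953 = 63827 decimal. In range U+0800–U+FFFF → 3-byte form: 1110xxxx 10xxxxxx 10xxxxxx.
Binary (16 bits): 1111100101010011.
Split 4+6+6: 1111 | 100101 | 010011.
Byte 1: 11101111 = 0xEF.
Byte 2: 10100101 = 0xA5.
Byte 3: 10010011 = 0x93.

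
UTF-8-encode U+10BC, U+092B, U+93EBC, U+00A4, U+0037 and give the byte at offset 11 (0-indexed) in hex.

U+10BC → 3-byte form E1 82 BC at offsets 0–2.
U+092B → 3-byte form E0 A4 AB at offsets 3–5.
U+93EBC → 4-byte form F2 93 BA BC at offsets 6–9.
U+00A4 → 2-byte form C2 A4 at offsets 10–11.
Offset 11 falls in char 4's range; it's byte 2 of C2 A4 = 0xA4.

0xA4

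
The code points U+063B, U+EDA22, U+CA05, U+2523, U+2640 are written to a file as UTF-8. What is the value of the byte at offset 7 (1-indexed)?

0xEC

1-indexed offset 7 is 0-indexed offset 6.
U+063B → 2-byte form D8 BB at offsets 0–1.
U+EDA22 → 4-byte form F3 AD A8 A2 at offsets 2–5.
U+CA05 → 3-byte form EC A8 85 at offsets 6–8.
Offset 6 falls in char 3's range; it's byte 1 of EC A8 85 = 0xEC.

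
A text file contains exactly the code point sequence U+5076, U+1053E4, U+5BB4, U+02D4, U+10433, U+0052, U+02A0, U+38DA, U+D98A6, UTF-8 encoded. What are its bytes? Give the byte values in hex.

U+5076: 3-byte form → E5 81 B6.
U+1053E4: 4-byte form → F4 85 8F A4.
U+5BB4: 3-byte form → E5 AE B4.
U+02D4: 2-byte form → CB 94.
U+10433: 4-byte form → F0 90 90 B3.
U+0052: 1-byte form → 52.
U+02A0: 2-byte form → CA A0.
U+38DA: 3-byte form → E3 A3 9A.
U+D98A6: 4-byte form → F3 99 A2 A6.
Concatenated (26 bytes): E5 81 B6 F4 85 8F A4 E5 AE B4 CB 94 F0 90 90 B3 52 CA A0 E3 A3 9A F3 99 A2 A6.

E5 81 B6 F4 85 8F A4 E5 AE B4 CB 94 F0 90 90 B3 52 CA A0 E3 A3 9A F3 99 A2 A6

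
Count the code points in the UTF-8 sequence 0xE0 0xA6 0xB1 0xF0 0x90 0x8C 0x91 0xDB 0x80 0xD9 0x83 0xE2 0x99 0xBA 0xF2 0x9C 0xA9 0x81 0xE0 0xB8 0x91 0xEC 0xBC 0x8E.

Byte at offset 0: 0xE0 = 11100000 → 3-byte char (#1). Advance 3.
Byte at offset 3: 0xF0 = 11110000 → 4-byte char (#2). Advance 4.
Byte at offset 7: 0xDB = 11011011 → 2-byte char (#3). Advance 2.
Byte at offset 9: 0xD9 = 11011001 → 2-byte char (#4). Advance 2.
Byte at offset 11: 0xE2 = 11100010 → 3-byte char (#5). Advance 3.
Byte at offset 14: 0xF2 = 11110010 → 4-byte char (#6). Advance 4.
Byte at offset 18: 0xE0 = 11100000 → 3-byte char (#7). Advance 3.
Byte at offset 21: 0xEC = 11101100 → 3-byte char (#8). Advance 3.
Reached end at offset 24 after 8 code points.

8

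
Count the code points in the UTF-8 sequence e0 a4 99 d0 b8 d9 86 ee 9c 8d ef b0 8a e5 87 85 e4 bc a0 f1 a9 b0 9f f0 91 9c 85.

9

Byte at offset 0: 0xE0 = 11100000 → 3-byte char (#1). Advance 3.
Byte at offset 3: 0xD0 = 11010000 → 2-byte char (#2). Advance 2.
Byte at offset 5: 0xD9 = 11011001 → 2-byte char (#3). Advance 2.
Byte at offset 7: 0xEE = 11101110 → 3-byte char (#4). Advance 3.
Byte at offset 10: 0xEF = 11101111 → 3-byte char (#5). Advance 3.
Byte at offset 13: 0xE5 = 11100101 → 3-byte char (#6). Advance 3.
Byte at offset 16: 0xE4 = 11100100 → 3-byte char (#7). Advance 3.
Byte at offset 19: 0xF1 = 11110001 → 4-byte char (#8). Advance 4.
Byte at offset 23: 0xF0 = 11110000 → 4-byte char (#9). Advance 4.
Reached end at offset 27 after 9 code points.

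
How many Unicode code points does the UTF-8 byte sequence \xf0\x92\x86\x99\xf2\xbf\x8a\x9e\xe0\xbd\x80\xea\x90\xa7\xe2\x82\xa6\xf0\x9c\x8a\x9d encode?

6

Byte at offset 0: 0xF0 = 11110000 → 4-byte char (#1). Advance 4.
Byte at offset 4: 0xF2 = 11110010 → 4-byte char (#2). Advance 4.
Byte at offset 8: 0xE0 = 11100000 → 3-byte char (#3). Advance 3.
Byte at offset 11: 0xEA = 11101010 → 3-byte char (#4). Advance 3.
Byte at offset 14: 0xE2 = 11100010 → 3-byte char (#5). Advance 3.
Byte at offset 17: 0xF0 = 11110000 → 4-byte char (#6). Advance 4.
Reached end at offset 21 after 6 code points.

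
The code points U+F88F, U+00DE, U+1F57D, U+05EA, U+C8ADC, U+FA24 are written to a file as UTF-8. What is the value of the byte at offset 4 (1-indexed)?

0xC3

1-indexed offset 4 is 0-indexed offset 3.
U+F88F → 3-byte form EF A2 8F at offsets 0–2.
U+00DE → 2-byte form C3 9E at offsets 3–4.
Offset 3 falls in char 2's range; it's byte 1 of C3 9E = 0xC3.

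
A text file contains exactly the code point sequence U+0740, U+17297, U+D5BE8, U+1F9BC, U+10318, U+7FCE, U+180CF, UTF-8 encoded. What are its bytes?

U+0740: 2-byte form → DD 80.
U+17297: 4-byte form → F0 97 8A 97.
U+D5BE8: 4-byte form → F3 95 AF A8.
U+1F9BC: 4-byte form → F0 9F A6 BC.
U+10318: 4-byte form → F0 90 8C 98.
U+7FCE: 3-byte form → E7 BF 8E.
U+180CF: 4-byte form → F0 98 83 8F.
Concatenated (25 bytes): DD 80 F0 97 8A 97 F3 95 AF A8 F0 9F A6 BC F0 90 8C 98 E7 BF 8E F0 98 83 8F.

DD 80 F0 97 8A 97 F3 95 AF A8 F0 9F A6 BC F0 90 8C 98 E7 BF 8E F0 98 83 8F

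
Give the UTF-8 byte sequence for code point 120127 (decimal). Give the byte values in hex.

F0 9D 94 BF

U+1D53F = 0x1D53F = 120127 decimal. In range U+10000–U+10FFFF → 4-byte form: 11110xxx 10xxxxxx 10xxxxxx 10xxxxxx.
Binary (21 bits): 000011101010100111111.
Split 3+6+6+6: 000 | 011101 | 010100 | 111111.
Byte 1: 11110000 = 0xF0.
Byte 2: 10011101 = 0x9D.
Byte 3: 10010100 = 0x94.
Byte 4: 10111111 = 0xBF.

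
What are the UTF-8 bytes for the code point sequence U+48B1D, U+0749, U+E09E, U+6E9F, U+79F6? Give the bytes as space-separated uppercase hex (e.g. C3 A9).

U+48B1D: 4-byte form → F1 88 AC 9D.
U+0749: 2-byte form → DD 89.
U+E09E: 3-byte form → EE 82 9E.
U+6E9F: 3-byte form → E6 BA 9F.
U+79F6: 3-byte form → E7 A7 B6.
Concatenated (15 bytes): F1 88 AC 9D DD 89 EE 82 9E E6 BA 9F E7 A7 B6.

F1 88 AC 9D DD 89 EE 82 9E E6 BA 9F E7 A7 B6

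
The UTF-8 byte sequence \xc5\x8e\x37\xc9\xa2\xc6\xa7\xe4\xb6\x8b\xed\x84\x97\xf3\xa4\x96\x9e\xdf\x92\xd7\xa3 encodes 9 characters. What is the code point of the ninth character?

Offset 0: leading byte 0xC5 = 11000101 → 2-byte char #1 = C5 8E.
Offset 2: leading byte 0x37 = 00110111 → 1-byte char #2 = 37.
Offset 3: leading byte 0xC9 = 11001001 → 2-byte char #3 = C9 A2.
Offset 5: leading byte 0xC6 = 11000110 → 2-byte char #4 = C6 A7.
Offset 7: leading byte 0xE4 = 11100100 → 3-byte char #5 = E4 B6 8B.
Offset 10: leading byte 0xED = 11101101 → 3-byte char #6 = ED 84 97.
Offset 13: leading byte 0xF3 = 11110011 → 4-byte char #7 = F3 A4 96 9E.
Offset 17: leading byte 0xDF = 11011111 → 2-byte char #8 = DF 92.
Offset 19: leading byte 0xD7 = 11010111 → 2-byte char #9 = D7 A3.
Leading byte 0xD7 = 11010111 matches 110xxxxx → 2-byte sequence.
Byte 1: 0xD7 = 11010111, payload 10111 (5 bits).
Byte 2: 0xA3 = 10100011 (10xxxxxx ✓), payload 100011.
Concatenate: 10111100011 = 0x5E3 (11 bits → U+05E3).

U+05E3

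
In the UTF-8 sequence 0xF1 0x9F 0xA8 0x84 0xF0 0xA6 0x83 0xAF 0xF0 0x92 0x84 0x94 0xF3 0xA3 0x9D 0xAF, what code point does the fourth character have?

U+E376F

Offset 0: leading byte 0xF1 = 11110001 → 4-byte char #1 = F1 9F A8 84.
Offset 4: leading byte 0xF0 = 11110000 → 4-byte char #2 = F0 A6 83 AF.
Offset 8: leading byte 0xF0 = 11110000 → 4-byte char #3 = F0 92 84 94.
Offset 12: leading byte 0xF3 = 11110011 → 4-byte char #4 = F3 A3 9D AF.
Leading byte 0xF3 = 11110011 matches 11110xxx → 4-byte sequence.
Byte 1: 0xF3 = 11110011, payload 011 (3 bits).
Byte 2: 0xA3 = 10100011 (10xxxxxx ✓), payload 100011.
Byte 3: 0x9D = 10011101 (10xxxxxx ✓), payload 011101.
Byte 4: 0xAF = 10101111 (10xxxxxx ✓), payload 101111.
Concatenate: 011100011011101101111 = 0xE376F (21 bits → U+E376F).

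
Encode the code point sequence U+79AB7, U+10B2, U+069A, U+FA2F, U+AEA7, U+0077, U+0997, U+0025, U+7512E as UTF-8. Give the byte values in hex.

F1 B9 AA B7 E1 82 B2 DA 9A EF A8 AF EA BA A7 77 E0 A6 97 25 F1 B5 84 AE

U+79AB7: 4-byte form → F1 B9 AA B7.
U+10B2: 3-byte form → E1 82 B2.
U+069A: 2-byte form → DA 9A.
U+FA2F: 3-byte form → EF A8 AF.
U+AEA7: 3-byte form → EA BA A7.
U+0077: 1-byte form → 77.
U+0997: 3-byte form → E0 A6 97.
U+0025: 1-byte form → 25.
U+7512E: 4-byte form → F1 B5 84 AE.
Concatenated (24 bytes): F1 B9 AA B7 E1 82 B2 DA 9A EF A8 AF EA BA A7 77 E0 A6 97 25 F1 B5 84 AE.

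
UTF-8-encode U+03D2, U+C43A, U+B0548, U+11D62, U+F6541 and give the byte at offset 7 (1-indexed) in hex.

0xB0

1-indexed offset 7 is 0-indexed offset 6.
U+03D2 → 2-byte form CF 92 at offsets 0–1.
U+C43A → 3-byte form EC 90 BA at offsets 2–4.
U+B0548 → 4-byte form F2 B0 95 88 at offsets 5–8.
Offset 6 falls in char 3's range; it's byte 2 of F2 B0 95 88 = 0xB0.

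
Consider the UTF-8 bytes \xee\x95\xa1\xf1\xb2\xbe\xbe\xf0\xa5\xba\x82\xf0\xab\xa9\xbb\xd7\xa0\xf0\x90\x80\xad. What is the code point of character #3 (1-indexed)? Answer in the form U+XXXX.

U+25E82

Offset 0: leading byte 0xEE = 11101110 → 3-byte char #1 = EE 95 A1.
Offset 3: leading byte 0xF1 = 11110001 → 4-byte char #2 = F1 B2 BE BE.
Offset 7: leading byte 0xF0 = 11110000 → 4-byte char #3 = F0 A5 BA 82.
Leading byte 0xF0 = 11110000 matches 11110xxx → 4-byte sequence.
Byte 1: 0xF0 = 11110000, payload 000 (3 bits).
Byte 2: 0xA5 = 10100101 (10xxxxxx ✓), payload 100101.
Byte 3: 0xBA = 10111010 (10xxxxxx ✓), payload 111010.
Byte 4: 0x82 = 10000010 (10xxxxxx ✓), payload 000010.
Concatenate: 000100101111010000010 = 0x25E82 (21 bits → U+25E82).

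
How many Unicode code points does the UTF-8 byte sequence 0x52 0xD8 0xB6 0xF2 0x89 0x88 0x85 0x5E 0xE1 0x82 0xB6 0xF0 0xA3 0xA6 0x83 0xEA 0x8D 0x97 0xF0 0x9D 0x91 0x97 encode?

Byte at offset 0: 0x52 = 01010010 → 1-byte char (#1). Advance 1.
Byte at offset 1: 0xD8 = 11011000 → 2-byte char (#2). Advance 2.
Byte at offset 3: 0xF2 = 11110010 → 4-byte char (#3). Advance 4.
Byte at offset 7: 0x5E = 01011110 → 1-byte char (#4). Advance 1.
Byte at offset 8: 0xE1 = 11100001 → 3-byte char (#5). Advance 3.
Byte at offset 11: 0xF0 = 11110000 → 4-byte char (#6). Advance 4.
Byte at offset 15: 0xEA = 11101010 → 3-byte char (#7). Advance 3.
Byte at offset 18: 0xF0 = 11110000 → 4-byte char (#8). Advance 4.
Reached end at offset 22 after 8 code points.

8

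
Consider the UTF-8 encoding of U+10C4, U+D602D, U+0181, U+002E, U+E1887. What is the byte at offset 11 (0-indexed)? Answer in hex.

U+10C4 → 3-byte form E1 83 84 at offsets 0–2.
U+D602D → 4-byte form F3 96 80 AD at offsets 3–6.
U+0181 → 2-byte form C6 81 at offsets 7–8.
U+002E → 1-byte form 2E at offsets 9–9.
U+E1887 → 4-byte form F3 A1 A2 87 at offsets 10–13.
Offset 11 falls in char 5's range; it's byte 2 of F3 A1 A2 87 = 0xA1.

0xA1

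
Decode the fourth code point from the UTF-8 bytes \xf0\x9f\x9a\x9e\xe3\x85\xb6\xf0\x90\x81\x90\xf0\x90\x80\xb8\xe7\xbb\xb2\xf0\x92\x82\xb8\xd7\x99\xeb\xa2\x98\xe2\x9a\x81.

U+10038

Offset 0: leading byte 0xF0 = 11110000 → 4-byte char #1 = F0 9F 9A 9E.
Offset 4: leading byte 0xE3 = 11100011 → 3-byte char #2 = E3 85 B6.
Offset 7: leading byte 0xF0 = 11110000 → 4-byte char #3 = F0 90 81 90.
Offset 11: leading byte 0xF0 = 11110000 → 4-byte char #4 = F0 90 80 B8.
Leading byte 0xF0 = 11110000 matches 11110xxx → 4-byte sequence.
Byte 1: 0xF0 = 11110000, payload 000 (3 bits).
Byte 2: 0x90 = 10010000 (10xxxxxx ✓), payload 010000.
Byte 3: 0x80 = 10000000 (10xxxxxx ✓), payload 000000.
Byte 4: 0xB8 = 10111000 (10xxxxxx ✓), payload 111000.
Concatenate: 000010000000000111000 = 0x10038 (21 bits → U+10038).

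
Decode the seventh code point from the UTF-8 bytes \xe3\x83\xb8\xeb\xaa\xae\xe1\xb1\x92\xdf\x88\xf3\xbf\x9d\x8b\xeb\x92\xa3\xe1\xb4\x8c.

Offset 0: leading byte 0xE3 = 11100011 → 3-byte char #1 = E3 83 B8.
Offset 3: leading byte 0xEB = 11101011 → 3-byte char #2 = EB AA AE.
Offset 6: leading byte 0xE1 = 11100001 → 3-byte char #3 = E1 B1 92.
Offset 9: leading byte 0xDF = 11011111 → 2-byte char #4 = DF 88.
Offset 11: leading byte 0xF3 = 11110011 → 4-byte char #5 = F3 BF 9D 8B.
Offset 15: leading byte 0xEB = 11101011 → 3-byte char #6 = EB 92 A3.
Offset 18: leading byte 0xE1 = 11100001 → 3-byte char #7 = E1 B4 8C.
Leading byte 0xE1 = 11100001 matches 1110xxxx → 3-byte sequence.
Byte 1: 0xE1 = 11100001, payload 0001 (4 bits).
Byte 2: 0xB4 = 10110100 (10xxxxxx ✓), payload 110100.
Byte 3: 0x8C = 10001100 (10xxxxxx ✓), payload 001100.
Concatenate: 0001110100001100 = 0x1D0C (16 bits → U+1D0C).

U+1D0C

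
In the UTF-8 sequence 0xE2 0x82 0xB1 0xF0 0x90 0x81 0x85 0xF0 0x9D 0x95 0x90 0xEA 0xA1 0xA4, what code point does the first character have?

Offset 0: leading byte 0xE2 = 11100010 → 3-byte char #1 = E2 82 B1.
Leading byte 0xE2 = 11100010 matches 1110xxxx → 3-byte sequence.
Byte 1: 0xE2 = 11100010, payload 0010 (4 bits).
Byte 2: 0x82 = 10000010 (10xxxxxx ✓), payload 000010.
Byte 3: 0xB1 = 10110001 (10xxxxxx ✓), payload 110001.
Concatenate: 0010000010110001 = 0x20B1 (16 bits → U+20B1).

U+20B1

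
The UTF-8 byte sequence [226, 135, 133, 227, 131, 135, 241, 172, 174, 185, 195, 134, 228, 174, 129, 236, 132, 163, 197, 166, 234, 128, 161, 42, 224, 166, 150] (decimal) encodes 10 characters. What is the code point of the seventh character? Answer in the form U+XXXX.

U+0166

Offset 0: leading byte 0xE2 = 11100010 → 3-byte char #1 = E2 87 85.
Offset 3: leading byte 0xE3 = 11100011 → 3-byte char #2 = E3 83 87.
Offset 6: leading byte 0xF1 = 11110001 → 4-byte char #3 = F1 AC AE B9.
Offset 10: leading byte 0xC3 = 11000011 → 2-byte char #4 = C3 86.
Offset 12: leading byte 0xE4 = 11100100 → 3-byte char #5 = E4 AE 81.
Offset 15: leading byte 0xEC = 11101100 → 3-byte char #6 = EC 84 A3.
Offset 18: leading byte 0xC5 = 11000101 → 2-byte char #7 = C5 A6.
Leading byte 0xC5 = 11000101 matches 110xxxxx → 2-byte sequence.
Byte 1: 0xC5 = 11000101, payload 00101 (5 bits).
Byte 2: 0xA6 = 10100110 (10xxxxxx ✓), payload 100110.
Concatenate: 00101100110 = 0x166 (11 bits → U+0166).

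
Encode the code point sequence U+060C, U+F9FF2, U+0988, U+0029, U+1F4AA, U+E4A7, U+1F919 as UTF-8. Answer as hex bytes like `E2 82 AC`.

U+060C: 2-byte form → D8 8C.
U+F9FF2: 4-byte form → F3 B9 BF B2.
U+0988: 3-byte form → E0 A6 88.
U+0029: 1-byte form → 29.
U+1F4AA: 4-byte form → F0 9F 92 AA.
U+E4A7: 3-byte form → EE 92 A7.
U+1F919: 4-byte form → F0 9F A4 99.
Concatenated (21 bytes): D8 8C F3 B9 BF B2 E0 A6 88 29 F0 9F 92 AA EE 92 A7 F0 9F A4 99.

D8 8C F3 B9 BF B2 E0 A6 88 29 F0 9F 92 AA EE 92 A7 F0 9F A4 99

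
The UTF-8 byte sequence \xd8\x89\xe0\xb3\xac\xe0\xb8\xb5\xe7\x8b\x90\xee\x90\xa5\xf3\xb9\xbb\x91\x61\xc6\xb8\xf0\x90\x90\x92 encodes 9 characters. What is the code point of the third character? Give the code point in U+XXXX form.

U+0E35

Offset 0: leading byte 0xD8 = 11011000 → 2-byte char #1 = D8 89.
Offset 2: leading byte 0xE0 = 11100000 → 3-byte char #2 = E0 B3 AC.
Offset 5: leading byte 0xE0 = 11100000 → 3-byte char #3 = E0 B8 B5.
Leading byte 0xE0 = 11100000 matches 1110xxxx → 3-byte sequence.
Byte 1: 0xE0 = 11100000, payload 0000 (4 bits).
Byte 2: 0xB8 = 10111000 (10xxxxxx ✓), payload 111000.
Byte 3: 0xB5 = 10110101 (10xxxxxx ✓), payload 110101.
Concatenate: 0000111000110101 = 0xE35 (16 bits → U+0E35).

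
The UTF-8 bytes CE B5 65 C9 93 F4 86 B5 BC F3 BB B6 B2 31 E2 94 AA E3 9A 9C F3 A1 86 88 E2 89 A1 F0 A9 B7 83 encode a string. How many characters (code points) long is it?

Byte at offset 0: 0xCE = 11001110 → 2-byte char (#1). Advance 2.
Byte at offset 2: 0x65 = 01100101 → 1-byte char (#2). Advance 1.
Byte at offset 3: 0xC9 = 11001001 → 2-byte char (#3). Advance 2.
Byte at offset 5: 0xF4 = 11110100 → 4-byte char (#4). Advance 4.
Byte at offset 9: 0xF3 = 11110011 → 4-byte char (#5). Advance 4.
Byte at offset 13: 0x31 = 00110001 → 1-byte char (#6). Advance 1.
Byte at offset 14: 0xE2 = 11100010 → 3-byte char (#7). Advance 3.
Byte at offset 17: 0xE3 = 11100011 → 3-byte char (#8). Advance 3.
Byte at offset 20: 0xF3 = 11110011 → 4-byte char (#9). Advance 4.
Byte at offset 24: 0xE2 = 11100010 → 3-byte char (#10). Advance 3.
Byte at offset 27: 0xF0 = 11110000 → 4-byte char (#11). Advance 4.
Reached end at offset 31 after 11 code points.

11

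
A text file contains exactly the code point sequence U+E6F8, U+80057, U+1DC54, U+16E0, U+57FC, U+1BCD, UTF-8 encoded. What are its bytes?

U+E6F8: 3-byte form → EE 9B B8.
U+80057: 4-byte form → F2 80 81 97.
U+1DC54: 4-byte form → F0 9D B1 94.
U+16E0: 3-byte form → E1 9B A0.
U+57FC: 3-byte form → E5 9F BC.
U+1BCD: 3-byte form → E1 AF 8D.
Concatenated (20 bytes): EE 9B B8 F2 80 81 97 F0 9D B1 94 E1 9B A0 E5 9F BC E1 AF 8D.

EE 9B B8 F2 80 81 97 F0 9D B1 94 E1 9B A0 E5 9F BC E1 AF 8D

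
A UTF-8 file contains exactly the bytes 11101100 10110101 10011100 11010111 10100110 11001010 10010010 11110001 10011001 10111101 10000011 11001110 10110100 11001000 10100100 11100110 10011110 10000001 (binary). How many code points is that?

Byte at offset 0: 0xEC = 11101100 → 3-byte char (#1). Advance 3.
Byte at offset 3: 0xD7 = 11010111 → 2-byte char (#2). Advance 2.
Byte at offset 5: 0xCA = 11001010 → 2-byte char (#3). Advance 2.
Byte at offset 7: 0xF1 = 11110001 → 4-byte char (#4). Advance 4.
Byte at offset 11: 0xCE = 11001110 → 2-byte char (#5). Advance 2.
Byte at offset 13: 0xC8 = 11001000 → 2-byte char (#6). Advance 2.
Byte at offset 15: 0xE6 = 11100110 → 3-byte char (#7). Advance 3.
Reached end at offset 18 after 7 code points.

7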